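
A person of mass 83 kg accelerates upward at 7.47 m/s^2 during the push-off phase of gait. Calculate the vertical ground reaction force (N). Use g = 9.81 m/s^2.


GRF = m * (g + a)
GRF = 83 * (9.81 + 7.47)
GRF = 83 * 17.2800
GRF = 1434.2400


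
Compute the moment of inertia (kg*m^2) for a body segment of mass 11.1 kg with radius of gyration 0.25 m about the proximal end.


I = m * k^2
I = 11.1 * 0.25^2
k^2 = 0.0625
I = 0.6937


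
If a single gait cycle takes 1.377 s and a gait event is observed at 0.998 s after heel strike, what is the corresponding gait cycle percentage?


pct = (event_time / cycle_time) * 100
pct = (0.998 / 1.377) * 100
ratio = 0.7248
pct = 72.4764


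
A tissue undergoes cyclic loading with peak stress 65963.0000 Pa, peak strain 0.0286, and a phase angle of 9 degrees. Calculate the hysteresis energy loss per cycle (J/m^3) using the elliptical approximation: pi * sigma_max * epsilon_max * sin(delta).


E_loss = pi * sigma_max * epsilon_max * sin(delta)
delta = 9 deg = 0.1571 rad
sin(delta) = 0.1564
E_loss = pi * 65963.0000 * 0.0286 * 0.1564
E_loss = 927.1473


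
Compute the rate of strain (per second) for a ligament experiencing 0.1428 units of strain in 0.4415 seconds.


strain_rate = delta_strain / delta_t
strain_rate = 0.1428 / 0.4415
strain_rate = 0.3234


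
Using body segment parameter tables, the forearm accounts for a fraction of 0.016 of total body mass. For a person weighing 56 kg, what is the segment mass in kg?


m_segment = body_mass * fraction
m_segment = 56 * 0.016
m_segment = 0.8960


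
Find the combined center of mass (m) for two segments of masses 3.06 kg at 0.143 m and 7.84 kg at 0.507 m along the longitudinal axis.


COM = (m1*x1 + m2*x2) / (m1 + m2)
COM = (3.06*0.143 + 7.84*0.507) / (3.06 + 7.84)
Numerator = 4.4125
Denominator = 10.9000
COM = 0.4048


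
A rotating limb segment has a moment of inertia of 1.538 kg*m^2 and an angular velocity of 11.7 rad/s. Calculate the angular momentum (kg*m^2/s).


L = I * omega
L = 1.538 * 11.7
L = 17.9946


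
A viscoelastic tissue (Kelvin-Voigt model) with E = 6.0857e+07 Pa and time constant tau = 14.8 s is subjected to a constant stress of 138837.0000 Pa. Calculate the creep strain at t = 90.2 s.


epsilon(t) = (sigma/E) * (1 - exp(-t/tau))
sigma/E = 138837.0000 / 6.0857e+07 = 0.0023
exp(-t/tau) = exp(-90.2 / 14.8) = 0.0023
epsilon = 0.0023 * (1 - 0.0023)
epsilon = 0.0023


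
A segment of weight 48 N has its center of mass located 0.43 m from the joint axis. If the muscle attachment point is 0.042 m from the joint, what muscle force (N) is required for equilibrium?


F_muscle = W * d_load / d_muscle
F_muscle = 48 * 0.43 / 0.042
Numerator = 20.6400
F_muscle = 491.4286


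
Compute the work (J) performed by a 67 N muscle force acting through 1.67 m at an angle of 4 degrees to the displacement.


W = F * d * cos(theta)
theta = 4 deg = 0.0698 rad
cos(theta) = 0.9976
W = 67 * 1.67 * 0.9976
W = 111.6174


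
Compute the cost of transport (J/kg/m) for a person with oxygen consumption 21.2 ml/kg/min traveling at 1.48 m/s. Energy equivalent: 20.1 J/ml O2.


Power per kg = VO2 * 20.1 / 60
Power per kg = 21.2 * 20.1 / 60 = 7.1020 W/kg
Cost = power_per_kg / speed
Cost = 7.1020 / 1.48
Cost = 4.7986


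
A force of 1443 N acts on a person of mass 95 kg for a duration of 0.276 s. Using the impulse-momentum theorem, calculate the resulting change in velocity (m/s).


J = F * dt = 1443 * 0.276 = 398.2680 N*s
delta_v = J / m
delta_v = 398.2680 / 95
delta_v = 4.1923


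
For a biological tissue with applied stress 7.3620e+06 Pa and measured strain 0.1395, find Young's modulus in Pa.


E = stress / strain
E = 7.3620e+06 / 0.1395
E = 5.2774e+07


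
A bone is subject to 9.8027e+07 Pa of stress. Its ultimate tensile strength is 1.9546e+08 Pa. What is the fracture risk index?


FRI = applied / ultimate
FRI = 9.8027e+07 / 1.9546e+08
FRI = 0.5015


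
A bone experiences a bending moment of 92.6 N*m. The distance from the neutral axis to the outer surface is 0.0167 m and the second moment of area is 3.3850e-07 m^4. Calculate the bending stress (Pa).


sigma = M * c / I
sigma = 92.6 * 0.0167 / 3.3850e-07
M * c = 1.5464
sigma = 4.5684e+06


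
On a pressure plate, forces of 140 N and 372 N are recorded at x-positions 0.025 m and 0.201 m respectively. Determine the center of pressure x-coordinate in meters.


COP_x = (F1*x1 + F2*x2) / (F1 + F2)
COP_x = (140*0.025 + 372*0.201) / (140 + 372)
Numerator = 78.2720
Denominator = 512
COP_x = 0.1529


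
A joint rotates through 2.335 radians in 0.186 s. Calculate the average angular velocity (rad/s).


omega = delta_theta / delta_t
omega = 2.335 / 0.186
omega = 12.5538


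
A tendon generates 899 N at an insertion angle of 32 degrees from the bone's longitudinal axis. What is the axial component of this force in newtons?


F_eff = F_tendon * cos(theta)
theta = 32 deg = 0.5585 rad
cos(theta) = 0.8480
F_eff = 899 * 0.8480
F_eff = 762.3952


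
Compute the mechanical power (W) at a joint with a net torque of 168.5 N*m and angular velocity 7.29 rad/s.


P = M * omega
P = 168.5 * 7.29
P = 1228.3650


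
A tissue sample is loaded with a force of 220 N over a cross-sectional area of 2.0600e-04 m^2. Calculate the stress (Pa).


stress = F / A
stress = 220 / 2.0600e-04
stress = 1.0680e+06


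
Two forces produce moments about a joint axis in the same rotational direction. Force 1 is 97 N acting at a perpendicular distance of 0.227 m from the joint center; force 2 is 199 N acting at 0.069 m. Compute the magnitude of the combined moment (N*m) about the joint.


M = F1 * d1 + F2 * d2
M = 97 * 0.227 + 199 * 0.069
M = 22.0190 + 13.7310
M = 35.7500


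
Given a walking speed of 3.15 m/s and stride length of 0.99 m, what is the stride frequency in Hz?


f = v / stride_length
f = 3.15 / 0.99
f = 3.1818


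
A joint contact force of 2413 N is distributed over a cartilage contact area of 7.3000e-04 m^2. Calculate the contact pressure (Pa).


P = F / A
P = 2413 / 7.3000e-04
P = 3.3055e+06


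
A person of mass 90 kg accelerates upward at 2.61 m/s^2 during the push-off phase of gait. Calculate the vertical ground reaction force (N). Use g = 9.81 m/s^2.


GRF = m * (g + a)
GRF = 90 * (9.81 + 2.61)
GRF = 90 * 12.4200
GRF = 1117.8000


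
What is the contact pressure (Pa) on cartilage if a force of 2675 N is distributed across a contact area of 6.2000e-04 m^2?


P = F / A
P = 2675 / 6.2000e-04
P = 4.3145e+06


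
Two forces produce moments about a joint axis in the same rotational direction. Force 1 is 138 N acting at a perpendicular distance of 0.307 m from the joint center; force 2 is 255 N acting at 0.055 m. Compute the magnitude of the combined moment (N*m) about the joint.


M = F1 * d1 + F2 * d2
M = 138 * 0.307 + 255 * 0.055
M = 42.3660 + 14.0250
M = 56.3910


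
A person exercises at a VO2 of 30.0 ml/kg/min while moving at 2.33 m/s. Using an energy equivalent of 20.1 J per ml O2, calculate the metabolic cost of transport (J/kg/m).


Power per kg = VO2 * 20.1 / 60
Power per kg = 30.0 * 20.1 / 60 = 10.0500 W/kg
Cost = power_per_kg / speed
Cost = 10.0500 / 2.33
Cost = 4.3133


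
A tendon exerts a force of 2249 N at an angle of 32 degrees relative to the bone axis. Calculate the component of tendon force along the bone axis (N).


F_eff = F_tendon * cos(theta)
theta = 32 deg = 0.5585 rad
cos(theta) = 0.8480
F_eff = 2249 * 0.8480
F_eff = 1907.2602


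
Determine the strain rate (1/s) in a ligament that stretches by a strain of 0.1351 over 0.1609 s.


strain_rate = delta_strain / delta_t
strain_rate = 0.1351 / 0.1609
strain_rate = 0.8397


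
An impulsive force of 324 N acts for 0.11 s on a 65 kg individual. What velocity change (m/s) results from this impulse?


J = F * dt = 324 * 0.11 = 35.6400 N*s
delta_v = J / m
delta_v = 35.6400 / 65
delta_v = 0.5483


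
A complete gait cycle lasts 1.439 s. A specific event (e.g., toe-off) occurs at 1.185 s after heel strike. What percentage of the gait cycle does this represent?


pct = (event_time / cycle_time) * 100
pct = (1.185 / 1.439) * 100
ratio = 0.8235
pct = 82.3489


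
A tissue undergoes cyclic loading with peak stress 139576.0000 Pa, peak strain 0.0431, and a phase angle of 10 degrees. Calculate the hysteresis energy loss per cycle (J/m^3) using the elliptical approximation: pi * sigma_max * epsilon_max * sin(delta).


E_loss = pi * sigma_max * epsilon_max * sin(delta)
delta = 10 deg = 0.1745 rad
sin(delta) = 0.1736
E_loss = pi * 139576.0000 * 0.0431 * 0.1736
E_loss = 3281.7699


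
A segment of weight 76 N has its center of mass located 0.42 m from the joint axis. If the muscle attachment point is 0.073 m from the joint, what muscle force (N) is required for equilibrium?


F_muscle = W * d_load / d_muscle
F_muscle = 76 * 0.42 / 0.073
Numerator = 31.9200
F_muscle = 437.2603


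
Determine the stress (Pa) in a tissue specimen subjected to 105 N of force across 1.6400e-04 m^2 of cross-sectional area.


stress = F / A
stress = 105 / 1.6400e-04
stress = 640243.9024


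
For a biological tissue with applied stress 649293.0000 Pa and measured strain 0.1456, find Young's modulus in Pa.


E = stress / strain
E = 649293.0000 / 0.1456
E = 4.4594e+06


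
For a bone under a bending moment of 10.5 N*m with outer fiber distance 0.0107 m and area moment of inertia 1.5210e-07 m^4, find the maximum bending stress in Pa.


sigma = M * c / I
sigma = 10.5 * 0.0107 / 1.5210e-07
M * c = 0.1123
sigma = 738658.7771


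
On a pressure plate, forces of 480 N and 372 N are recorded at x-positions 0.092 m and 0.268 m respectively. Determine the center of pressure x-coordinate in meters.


COP_x = (F1*x1 + F2*x2) / (F1 + F2)
COP_x = (480*0.092 + 372*0.268) / (480 + 372)
Numerator = 143.8560
Denominator = 852
COP_x = 0.1688


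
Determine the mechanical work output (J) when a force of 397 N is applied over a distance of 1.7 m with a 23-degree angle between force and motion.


W = F * d * cos(theta)
theta = 23 deg = 0.4014 rad
cos(theta) = 0.9205
W = 397 * 1.7 * 0.9205
W = 621.2487


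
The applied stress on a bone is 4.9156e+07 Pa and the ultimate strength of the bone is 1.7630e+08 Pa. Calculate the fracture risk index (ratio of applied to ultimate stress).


FRI = applied / ultimate
FRI = 4.9156e+07 / 1.7630e+08
FRI = 0.2788


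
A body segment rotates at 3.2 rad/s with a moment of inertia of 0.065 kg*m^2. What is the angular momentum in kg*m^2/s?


L = I * omega
L = 0.065 * 3.2
L = 0.2080


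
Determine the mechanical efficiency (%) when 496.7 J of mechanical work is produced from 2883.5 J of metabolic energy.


eta = (W_mech / E_meta) * 100
eta = (496.7 / 2883.5) * 100
ratio = 0.1723
eta = 17.2256


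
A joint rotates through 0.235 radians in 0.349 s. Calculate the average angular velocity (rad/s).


omega = delta_theta / delta_t
omega = 0.235 / 0.349
omega = 0.6734


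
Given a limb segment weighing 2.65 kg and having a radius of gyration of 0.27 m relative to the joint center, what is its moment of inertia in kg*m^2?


I = m * k^2
I = 2.65 * 0.27^2
k^2 = 0.0729
I = 0.1932


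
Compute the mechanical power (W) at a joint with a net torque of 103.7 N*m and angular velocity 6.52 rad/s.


P = M * omega
P = 103.7 * 6.52
P = 676.1240


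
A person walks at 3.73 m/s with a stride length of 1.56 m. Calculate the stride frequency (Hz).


f = v / stride_length
f = 3.73 / 1.56
f = 2.3910


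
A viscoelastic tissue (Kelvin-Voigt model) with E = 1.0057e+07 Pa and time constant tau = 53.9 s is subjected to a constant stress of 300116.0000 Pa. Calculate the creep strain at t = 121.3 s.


epsilon(t) = (sigma/E) * (1 - exp(-t/tau))
sigma/E = 300116.0000 / 1.0057e+07 = 0.0298
exp(-t/tau) = exp(-121.3 / 53.9) = 0.1054
epsilon = 0.0298 * (1 - 0.1054)
epsilon = 0.0267


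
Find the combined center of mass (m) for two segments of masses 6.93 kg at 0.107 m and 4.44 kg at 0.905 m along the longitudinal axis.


COM = (m1*x1 + m2*x2) / (m1 + m2)
COM = (6.93*0.107 + 4.44*0.905) / (6.93 + 4.44)
Numerator = 4.7597
Denominator = 11.3700
COM = 0.4186


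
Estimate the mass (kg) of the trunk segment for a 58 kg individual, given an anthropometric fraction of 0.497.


m_segment = body_mass * fraction
m_segment = 58 * 0.497
m_segment = 28.8260


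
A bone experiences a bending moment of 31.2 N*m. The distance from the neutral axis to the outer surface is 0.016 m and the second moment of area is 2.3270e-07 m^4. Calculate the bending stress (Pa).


sigma = M * c / I
sigma = 31.2 * 0.016 / 2.3270e-07
M * c = 0.4992
sigma = 2.1453e+06


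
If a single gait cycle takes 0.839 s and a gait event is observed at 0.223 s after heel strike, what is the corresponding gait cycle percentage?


pct = (event_time / cycle_time) * 100
pct = (0.223 / 0.839) * 100
ratio = 0.2658
pct = 26.5793


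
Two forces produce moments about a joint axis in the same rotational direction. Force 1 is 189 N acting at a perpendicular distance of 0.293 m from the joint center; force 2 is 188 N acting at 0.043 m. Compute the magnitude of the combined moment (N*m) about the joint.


M = F1 * d1 + F2 * d2
M = 189 * 0.293 + 188 * 0.043
M = 55.3770 + 8.0840
M = 63.4610


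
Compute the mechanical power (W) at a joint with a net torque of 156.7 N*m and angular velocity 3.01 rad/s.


P = M * omega
P = 156.7 * 3.01
P = 471.6670


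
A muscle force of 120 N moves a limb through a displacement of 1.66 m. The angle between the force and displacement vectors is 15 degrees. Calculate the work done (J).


W = F * d * cos(theta)
theta = 15 deg = 0.2618 rad
cos(theta) = 0.9659
W = 120 * 1.66 * 0.9659
W = 192.4124


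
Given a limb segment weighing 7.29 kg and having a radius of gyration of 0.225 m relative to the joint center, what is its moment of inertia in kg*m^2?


I = m * k^2
I = 7.29 * 0.225^2
k^2 = 0.0506
I = 0.3691


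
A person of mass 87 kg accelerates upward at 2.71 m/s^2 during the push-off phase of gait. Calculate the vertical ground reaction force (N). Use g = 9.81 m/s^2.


GRF = m * (g + a)
GRF = 87 * (9.81 + 2.71)
GRF = 87 * 12.5200
GRF = 1089.2400


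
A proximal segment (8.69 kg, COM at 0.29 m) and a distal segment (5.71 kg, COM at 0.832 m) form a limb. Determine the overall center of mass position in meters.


COM = (m1*x1 + m2*x2) / (m1 + m2)
COM = (8.69*0.29 + 5.71*0.832) / (8.69 + 5.71)
Numerator = 7.2708
Denominator = 14.4000
COM = 0.5049


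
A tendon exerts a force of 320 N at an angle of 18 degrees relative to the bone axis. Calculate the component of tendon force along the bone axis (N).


F_eff = F_tendon * cos(theta)
theta = 18 deg = 0.3142 rad
cos(theta) = 0.9511
F_eff = 320 * 0.9511
F_eff = 304.3381


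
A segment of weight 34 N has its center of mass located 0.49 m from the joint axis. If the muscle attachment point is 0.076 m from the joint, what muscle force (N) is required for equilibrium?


F_muscle = W * d_load / d_muscle
F_muscle = 34 * 0.49 / 0.076
Numerator = 16.6600
F_muscle = 219.2105


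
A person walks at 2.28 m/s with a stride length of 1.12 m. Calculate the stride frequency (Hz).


f = v / stride_length
f = 2.28 / 1.12
f = 2.0357


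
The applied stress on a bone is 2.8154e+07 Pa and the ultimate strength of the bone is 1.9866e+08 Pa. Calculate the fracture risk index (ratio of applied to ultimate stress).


FRI = applied / ultimate
FRI = 2.8154e+07 / 1.9866e+08
FRI = 0.1417


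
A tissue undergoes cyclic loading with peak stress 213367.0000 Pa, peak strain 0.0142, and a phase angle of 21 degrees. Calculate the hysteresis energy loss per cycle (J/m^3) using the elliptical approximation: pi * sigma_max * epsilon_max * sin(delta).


E_loss = pi * sigma_max * epsilon_max * sin(delta)
delta = 21 deg = 0.3665 rad
sin(delta) = 0.3584
E_loss = pi * 213367.0000 * 0.0142 * 0.3584
E_loss = 3411.1014


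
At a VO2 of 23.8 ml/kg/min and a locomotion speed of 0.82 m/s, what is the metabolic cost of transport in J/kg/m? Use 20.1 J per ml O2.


Power per kg = VO2 * 20.1 / 60
Power per kg = 23.8 * 20.1 / 60 = 7.9730 W/kg
Cost = power_per_kg / speed
Cost = 7.9730 / 0.82
Cost = 9.7232


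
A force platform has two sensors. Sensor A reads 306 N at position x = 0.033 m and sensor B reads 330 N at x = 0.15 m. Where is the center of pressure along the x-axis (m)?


COP_x = (F1*x1 + F2*x2) / (F1 + F2)
COP_x = (306*0.033 + 330*0.15) / (306 + 330)
Numerator = 59.5980
Denominator = 636
COP_x = 0.0937


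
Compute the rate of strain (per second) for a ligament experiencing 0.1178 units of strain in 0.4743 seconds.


strain_rate = delta_strain / delta_t
strain_rate = 0.1178 / 0.4743
strain_rate = 0.2484


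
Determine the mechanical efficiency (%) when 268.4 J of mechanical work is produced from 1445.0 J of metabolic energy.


eta = (W_mech / E_meta) * 100
eta = (268.4 / 1445.0) * 100
ratio = 0.1857
eta = 18.5744


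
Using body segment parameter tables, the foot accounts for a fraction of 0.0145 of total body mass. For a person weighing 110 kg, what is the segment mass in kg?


m_segment = body_mass * fraction
m_segment = 110 * 0.0145
m_segment = 1.5950


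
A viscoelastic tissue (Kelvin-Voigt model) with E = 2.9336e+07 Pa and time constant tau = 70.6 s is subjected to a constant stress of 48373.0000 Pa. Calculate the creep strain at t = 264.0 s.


epsilon(t) = (sigma/E) * (1 - exp(-t/tau))
sigma/E = 48373.0000 / 2.9336e+07 = 0.0016
exp(-t/tau) = exp(-264.0 / 70.6) = 0.0238
epsilon = 0.0016 * (1 - 0.0238)
epsilon = 0.0016


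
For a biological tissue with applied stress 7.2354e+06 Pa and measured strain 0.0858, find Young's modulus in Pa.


E = stress / strain
E = 7.2354e+06 / 0.0858
E = 8.4329e+07


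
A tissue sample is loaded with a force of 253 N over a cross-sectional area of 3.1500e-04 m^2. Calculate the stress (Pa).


stress = F / A
stress = 253 / 3.1500e-04
stress = 803174.6032


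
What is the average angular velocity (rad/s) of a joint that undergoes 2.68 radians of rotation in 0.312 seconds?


omega = delta_theta / delta_t
omega = 2.68 / 0.312
omega = 8.5897


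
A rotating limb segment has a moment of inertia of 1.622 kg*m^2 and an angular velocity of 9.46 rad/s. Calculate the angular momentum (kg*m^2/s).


L = I * omega
L = 1.622 * 9.46
L = 15.3441


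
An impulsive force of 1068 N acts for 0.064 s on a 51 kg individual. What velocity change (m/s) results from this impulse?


J = F * dt = 1068 * 0.064 = 68.3520 N*s
delta_v = J / m
delta_v = 68.3520 / 51
delta_v = 1.3402


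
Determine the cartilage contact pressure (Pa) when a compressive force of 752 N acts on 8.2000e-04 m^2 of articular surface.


P = F / A
P = 752 / 8.2000e-04
P = 917073.1707


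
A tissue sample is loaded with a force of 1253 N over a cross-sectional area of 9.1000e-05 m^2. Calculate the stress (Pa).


stress = F / A
stress = 1253 / 9.1000e-05
stress = 1.3769e+07


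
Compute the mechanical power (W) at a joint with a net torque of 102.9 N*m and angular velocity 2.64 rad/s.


P = M * omega
P = 102.9 * 2.64
P = 271.6560


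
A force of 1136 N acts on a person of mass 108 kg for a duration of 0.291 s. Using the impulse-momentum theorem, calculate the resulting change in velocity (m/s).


J = F * dt = 1136 * 0.291 = 330.5760 N*s
delta_v = J / m
delta_v = 330.5760 / 108
delta_v = 3.0609


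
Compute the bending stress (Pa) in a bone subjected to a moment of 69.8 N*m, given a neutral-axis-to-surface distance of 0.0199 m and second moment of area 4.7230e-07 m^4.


sigma = M * c / I
sigma = 69.8 * 0.0199 / 4.7230e-07
M * c = 1.3890
sigma = 2.9410e+06


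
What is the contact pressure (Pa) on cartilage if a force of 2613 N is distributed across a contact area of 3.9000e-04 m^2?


P = F / A
P = 2613 / 3.9000e-04
P = 6.7000e+06


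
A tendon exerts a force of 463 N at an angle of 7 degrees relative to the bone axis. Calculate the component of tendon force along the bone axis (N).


F_eff = F_tendon * cos(theta)
theta = 7 deg = 0.1222 rad
cos(theta) = 0.9925
F_eff = 463 * 0.9925
F_eff = 459.5489


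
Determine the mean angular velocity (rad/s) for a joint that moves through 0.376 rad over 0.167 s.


omega = delta_theta / delta_t
omega = 0.376 / 0.167
omega = 2.2515


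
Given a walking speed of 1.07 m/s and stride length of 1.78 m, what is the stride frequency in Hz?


f = v / stride_length
f = 1.07 / 1.78
f = 0.6011


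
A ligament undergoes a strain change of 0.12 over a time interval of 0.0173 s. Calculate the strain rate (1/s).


strain_rate = delta_strain / delta_t
strain_rate = 0.12 / 0.0173
strain_rate = 6.9364


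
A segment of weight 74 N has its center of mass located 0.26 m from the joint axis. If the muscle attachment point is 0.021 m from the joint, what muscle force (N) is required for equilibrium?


F_muscle = W * d_load / d_muscle
F_muscle = 74 * 0.26 / 0.021
Numerator = 19.2400
F_muscle = 916.1905


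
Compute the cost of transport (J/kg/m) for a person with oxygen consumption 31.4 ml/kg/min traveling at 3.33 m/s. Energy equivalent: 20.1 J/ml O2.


Power per kg = VO2 * 20.1 / 60
Power per kg = 31.4 * 20.1 / 60 = 10.5190 W/kg
Cost = power_per_kg / speed
Cost = 10.5190 / 3.33
Cost = 3.1589


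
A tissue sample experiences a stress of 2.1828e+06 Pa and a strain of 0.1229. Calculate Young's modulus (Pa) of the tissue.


E = stress / strain
E = 2.1828e+06 / 0.1229
E = 1.7761e+07


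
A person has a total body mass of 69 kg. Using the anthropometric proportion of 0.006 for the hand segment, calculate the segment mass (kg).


m_segment = body_mass * fraction
m_segment = 69 * 0.006
m_segment = 0.4140


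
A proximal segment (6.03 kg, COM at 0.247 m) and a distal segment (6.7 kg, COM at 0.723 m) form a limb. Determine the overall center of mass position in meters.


COM = (m1*x1 + m2*x2) / (m1 + m2)
COM = (6.03*0.247 + 6.7*0.723) / (6.03 + 6.7)
Numerator = 6.3335
Denominator = 12.7300
COM = 0.4975


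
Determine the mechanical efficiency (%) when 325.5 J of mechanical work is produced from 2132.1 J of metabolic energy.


eta = (W_mech / E_meta) * 100
eta = (325.5 / 2132.1) * 100
ratio = 0.1527
eta = 15.2666


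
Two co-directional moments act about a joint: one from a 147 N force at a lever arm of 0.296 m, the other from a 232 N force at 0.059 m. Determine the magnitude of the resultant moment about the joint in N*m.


M = F1 * d1 + F2 * d2
M = 147 * 0.296 + 232 * 0.059
M = 43.5120 + 13.6880
M = 57.2000


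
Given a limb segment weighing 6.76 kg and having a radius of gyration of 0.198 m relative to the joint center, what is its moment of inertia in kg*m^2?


I = m * k^2
I = 6.76 * 0.198^2
k^2 = 0.0392
I = 0.2650


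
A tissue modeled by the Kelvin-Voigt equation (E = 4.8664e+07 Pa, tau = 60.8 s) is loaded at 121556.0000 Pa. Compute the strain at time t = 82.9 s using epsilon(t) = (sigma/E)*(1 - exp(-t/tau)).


epsilon(t) = (sigma/E) * (1 - exp(-t/tau))
sigma/E = 121556.0000 / 4.8664e+07 = 0.0025
exp(-t/tau) = exp(-82.9 / 60.8) = 0.2558
epsilon = 0.0025 * (1 - 0.2558)
epsilon = 0.0019


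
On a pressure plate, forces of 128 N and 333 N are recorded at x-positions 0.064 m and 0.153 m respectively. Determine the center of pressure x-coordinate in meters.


COP_x = (F1*x1 + F2*x2) / (F1 + F2)
COP_x = (128*0.064 + 333*0.153) / (128 + 333)
Numerator = 59.1410
Denominator = 461
COP_x = 0.1283


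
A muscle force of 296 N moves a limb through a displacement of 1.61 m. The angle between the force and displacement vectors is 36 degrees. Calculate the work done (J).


W = F * d * cos(theta)
theta = 36 deg = 0.6283 rad
cos(theta) = 0.8090
W = 296 * 1.61 * 0.8090
W = 385.5451


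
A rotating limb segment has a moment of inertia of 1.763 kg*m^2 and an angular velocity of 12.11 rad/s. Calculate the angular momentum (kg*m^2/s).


L = I * omega
L = 1.763 * 12.11
L = 21.3499


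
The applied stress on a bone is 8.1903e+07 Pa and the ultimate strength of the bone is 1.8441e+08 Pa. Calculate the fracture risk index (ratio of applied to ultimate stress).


FRI = applied / ultimate
FRI = 8.1903e+07 / 1.8441e+08
FRI = 0.4441


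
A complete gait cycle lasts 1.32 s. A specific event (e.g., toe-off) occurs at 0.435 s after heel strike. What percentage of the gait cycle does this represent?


pct = (event_time / cycle_time) * 100
pct = (0.435 / 1.32) * 100
ratio = 0.3295
pct = 32.9545


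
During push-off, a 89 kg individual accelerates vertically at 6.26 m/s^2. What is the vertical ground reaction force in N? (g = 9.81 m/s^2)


GRF = m * (g + a)
GRF = 89 * (9.81 + 6.26)
GRF = 89 * 16.0700
GRF = 1430.2300


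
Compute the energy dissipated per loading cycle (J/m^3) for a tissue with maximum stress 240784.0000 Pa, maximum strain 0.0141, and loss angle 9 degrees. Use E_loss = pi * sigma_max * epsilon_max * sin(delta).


E_loss = pi * sigma_max * epsilon_max * sin(delta)
delta = 9 deg = 0.1571 rad
sin(delta) = 0.1564
E_loss = pi * 240784.0000 * 0.0141 * 0.1564
E_loss = 1668.5109


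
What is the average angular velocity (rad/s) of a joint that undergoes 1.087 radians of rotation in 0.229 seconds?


omega = delta_theta / delta_t
omega = 1.087 / 0.229
omega = 4.7467


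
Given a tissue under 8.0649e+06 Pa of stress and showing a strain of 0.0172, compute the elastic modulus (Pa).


E = stress / strain
E = 8.0649e+06 / 0.0172
E = 4.6889e+08


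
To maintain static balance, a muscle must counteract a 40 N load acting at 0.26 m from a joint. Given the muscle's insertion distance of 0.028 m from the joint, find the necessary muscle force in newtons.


F_muscle = W * d_load / d_muscle
F_muscle = 40 * 0.26 / 0.028
Numerator = 10.4000
F_muscle = 371.4286


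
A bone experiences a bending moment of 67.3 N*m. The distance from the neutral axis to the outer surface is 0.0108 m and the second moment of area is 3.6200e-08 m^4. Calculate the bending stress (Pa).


sigma = M * c / I
sigma = 67.3 * 0.0108 / 3.6200e-08
M * c = 0.7268
sigma = 2.0078e+07


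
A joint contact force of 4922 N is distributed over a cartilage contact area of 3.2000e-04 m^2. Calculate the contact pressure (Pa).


P = F / A
P = 4922 / 3.2000e-04
P = 1.5381e+07


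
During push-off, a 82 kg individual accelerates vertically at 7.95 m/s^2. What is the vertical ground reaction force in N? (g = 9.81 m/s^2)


GRF = m * (g + a)
GRF = 82 * (9.81 + 7.95)
GRF = 82 * 17.7600
GRF = 1456.3200


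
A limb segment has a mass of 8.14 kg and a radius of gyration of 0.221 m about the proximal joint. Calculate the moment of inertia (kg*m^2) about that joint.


I = m * k^2
I = 8.14 * 0.221^2
k^2 = 0.0488
I = 0.3976


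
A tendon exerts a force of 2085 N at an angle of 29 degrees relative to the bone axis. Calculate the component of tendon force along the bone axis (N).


F_eff = F_tendon * cos(theta)
theta = 29 deg = 0.5061 rad
cos(theta) = 0.8746
F_eff = 2085 * 0.8746
F_eff = 1823.5821


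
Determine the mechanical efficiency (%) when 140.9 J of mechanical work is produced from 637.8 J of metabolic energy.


eta = (W_mech / E_meta) * 100
eta = (140.9 / 637.8) * 100
ratio = 0.2209
eta = 22.0916


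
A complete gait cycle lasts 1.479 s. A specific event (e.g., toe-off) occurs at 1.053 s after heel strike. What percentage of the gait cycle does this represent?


pct = (event_time / cycle_time) * 100
pct = (1.053 / 1.479) * 100
ratio = 0.7120
pct = 71.1968


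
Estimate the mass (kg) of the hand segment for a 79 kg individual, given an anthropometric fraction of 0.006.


m_segment = body_mass * fraction
m_segment = 79 * 0.006
m_segment = 0.4740


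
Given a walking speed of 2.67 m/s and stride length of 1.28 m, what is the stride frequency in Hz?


f = v / stride_length
f = 2.67 / 1.28
f = 2.0859


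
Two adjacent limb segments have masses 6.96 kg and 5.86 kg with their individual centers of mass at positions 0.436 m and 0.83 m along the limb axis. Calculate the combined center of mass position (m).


COM = (m1*x1 + m2*x2) / (m1 + m2)
COM = (6.96*0.436 + 5.86*0.83) / (6.96 + 5.86)
Numerator = 7.8984
Denominator = 12.8200
COM = 0.6161


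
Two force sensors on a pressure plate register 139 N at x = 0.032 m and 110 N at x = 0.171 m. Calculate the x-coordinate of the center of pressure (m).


COP_x = (F1*x1 + F2*x2) / (F1 + F2)
COP_x = (139*0.032 + 110*0.171) / (139 + 110)
Numerator = 23.2580
Denominator = 249
COP_x = 0.0934


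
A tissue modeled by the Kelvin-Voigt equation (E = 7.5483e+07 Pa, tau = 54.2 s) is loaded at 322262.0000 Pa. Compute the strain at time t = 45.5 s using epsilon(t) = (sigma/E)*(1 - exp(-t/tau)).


epsilon(t) = (sigma/E) * (1 - exp(-t/tau))
sigma/E = 322262.0000 / 7.5483e+07 = 0.0043
exp(-t/tau) = exp(-45.5 / 54.2) = 0.4319
epsilon = 0.0043 * (1 - 0.4319)
epsilon = 0.0024


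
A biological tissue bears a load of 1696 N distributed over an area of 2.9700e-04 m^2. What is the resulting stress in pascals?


stress = F / A
stress = 1696 / 2.9700e-04
stress = 5.7104e+06


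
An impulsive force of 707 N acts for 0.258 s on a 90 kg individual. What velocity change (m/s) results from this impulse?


J = F * dt = 707 * 0.258 = 182.4060 N*s
delta_v = J / m
delta_v = 182.4060 / 90
delta_v = 2.0267


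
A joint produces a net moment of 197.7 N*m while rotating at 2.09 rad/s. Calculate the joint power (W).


P = M * omega
P = 197.7 * 2.09
P = 413.1930


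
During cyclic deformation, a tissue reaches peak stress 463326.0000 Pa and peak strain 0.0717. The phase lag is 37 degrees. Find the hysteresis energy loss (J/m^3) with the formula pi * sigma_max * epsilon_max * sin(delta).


E_loss = pi * sigma_max * epsilon_max * sin(delta)
delta = 37 deg = 0.6458 rad
sin(delta) = 0.6018
E_loss = pi * 463326.0000 * 0.0717 * 0.6018
E_loss = 62808.5439


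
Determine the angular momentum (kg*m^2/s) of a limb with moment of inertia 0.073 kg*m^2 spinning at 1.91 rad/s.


L = I * omega
L = 0.073 * 1.91
L = 0.1394


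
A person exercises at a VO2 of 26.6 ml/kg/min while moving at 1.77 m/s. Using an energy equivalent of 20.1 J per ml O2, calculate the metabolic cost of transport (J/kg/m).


Power per kg = VO2 * 20.1 / 60
Power per kg = 26.6 * 20.1 / 60 = 8.9110 W/kg
Cost = power_per_kg / speed
Cost = 8.9110 / 1.77
Cost = 5.0345


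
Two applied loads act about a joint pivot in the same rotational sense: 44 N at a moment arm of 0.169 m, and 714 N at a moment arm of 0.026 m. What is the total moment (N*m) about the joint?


M = F1 * d1 + F2 * d2
M = 44 * 0.169 + 714 * 0.026
M = 7.4360 + 18.5640
M = 26.0000


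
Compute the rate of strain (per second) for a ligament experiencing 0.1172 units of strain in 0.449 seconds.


strain_rate = delta_strain / delta_t
strain_rate = 0.1172 / 0.449
strain_rate = 0.2610


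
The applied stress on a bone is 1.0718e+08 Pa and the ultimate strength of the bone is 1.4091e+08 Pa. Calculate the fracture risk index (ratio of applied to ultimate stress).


FRI = applied / ultimate
FRI = 1.0718e+08 / 1.4091e+08
FRI = 0.7606


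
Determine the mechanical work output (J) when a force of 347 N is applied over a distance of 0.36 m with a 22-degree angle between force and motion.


W = F * d * cos(theta)
theta = 22 deg = 0.3840 rad
cos(theta) = 0.9272
W = 347 * 0.36 * 0.9272
W = 115.8238


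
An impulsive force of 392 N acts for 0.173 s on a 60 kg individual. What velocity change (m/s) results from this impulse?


J = F * dt = 392 * 0.173 = 67.8160 N*s
delta_v = J / m
delta_v = 67.8160 / 60
delta_v = 1.1303


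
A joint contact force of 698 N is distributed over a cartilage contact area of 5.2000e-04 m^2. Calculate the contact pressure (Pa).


P = F / A
P = 698 / 5.2000e-04
P = 1.3423e+06


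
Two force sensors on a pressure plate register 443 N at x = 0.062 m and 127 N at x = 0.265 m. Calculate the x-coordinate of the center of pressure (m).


COP_x = (F1*x1 + F2*x2) / (F1 + F2)
COP_x = (443*0.062 + 127*0.265) / (443 + 127)
Numerator = 61.1210
Denominator = 570
COP_x = 0.1072


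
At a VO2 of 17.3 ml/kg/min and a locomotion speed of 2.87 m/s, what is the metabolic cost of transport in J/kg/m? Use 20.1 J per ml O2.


Power per kg = VO2 * 20.1 / 60
Power per kg = 17.3 * 20.1 / 60 = 5.7955 W/kg
Cost = power_per_kg / speed
Cost = 5.7955 / 2.87
Cost = 2.0193


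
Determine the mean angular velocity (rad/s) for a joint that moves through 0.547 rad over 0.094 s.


omega = delta_theta / delta_t
omega = 0.547 / 0.094
omega = 5.8191


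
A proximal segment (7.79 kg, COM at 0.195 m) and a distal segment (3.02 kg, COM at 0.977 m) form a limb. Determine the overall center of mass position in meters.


COM = (m1*x1 + m2*x2) / (m1 + m2)
COM = (7.79*0.195 + 3.02*0.977) / (7.79 + 3.02)
Numerator = 4.4696
Denominator = 10.8100
COM = 0.4135


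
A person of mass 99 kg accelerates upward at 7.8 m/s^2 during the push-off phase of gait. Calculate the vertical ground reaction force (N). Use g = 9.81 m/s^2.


GRF = m * (g + a)
GRF = 99 * (9.81 + 7.8)
GRF = 99 * 17.6100
GRF = 1743.3900


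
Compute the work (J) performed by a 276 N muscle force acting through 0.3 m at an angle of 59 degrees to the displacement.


W = F * d * cos(theta)
theta = 59 deg = 1.0297 rad
cos(theta) = 0.5150
W = 276 * 0.3 * 0.5150
W = 42.6452


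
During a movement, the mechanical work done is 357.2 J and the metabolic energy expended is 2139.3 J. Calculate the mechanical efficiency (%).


eta = (W_mech / E_meta) * 100
eta = (357.2 / 2139.3) * 100
ratio = 0.1670
eta = 16.6971


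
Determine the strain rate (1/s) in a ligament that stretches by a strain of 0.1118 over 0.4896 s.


strain_rate = delta_strain / delta_t
strain_rate = 0.1118 / 0.4896
strain_rate = 0.2283


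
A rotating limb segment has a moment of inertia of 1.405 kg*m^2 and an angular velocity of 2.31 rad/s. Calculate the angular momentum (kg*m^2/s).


L = I * omega
L = 1.405 * 2.31
L = 3.2456


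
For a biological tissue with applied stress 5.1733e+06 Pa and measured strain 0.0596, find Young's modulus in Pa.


E = stress / strain
E = 5.1733e+06 / 0.0596
E = 8.6800e+07


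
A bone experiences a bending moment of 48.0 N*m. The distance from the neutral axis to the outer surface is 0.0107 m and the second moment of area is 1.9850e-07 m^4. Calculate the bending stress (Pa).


sigma = M * c / I
sigma = 48.0 * 0.0107 / 1.9850e-07
M * c = 0.5136
sigma = 2.5874e+06


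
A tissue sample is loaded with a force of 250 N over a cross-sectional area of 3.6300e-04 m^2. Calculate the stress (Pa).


stress = F / A
stress = 250 / 3.6300e-04
stress = 688705.2342


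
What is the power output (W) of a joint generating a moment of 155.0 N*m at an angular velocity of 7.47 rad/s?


P = M * omega
P = 155.0 * 7.47
P = 1157.8500


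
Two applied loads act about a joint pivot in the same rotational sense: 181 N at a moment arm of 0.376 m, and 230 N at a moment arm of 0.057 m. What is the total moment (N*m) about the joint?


M = F1 * d1 + F2 * d2
M = 181 * 0.376 + 230 * 0.057
M = 68.0560 + 13.1100
M = 81.1660


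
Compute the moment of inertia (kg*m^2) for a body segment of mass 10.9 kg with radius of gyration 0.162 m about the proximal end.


I = m * k^2
I = 10.9 * 0.162^2
k^2 = 0.0262
I = 0.2861


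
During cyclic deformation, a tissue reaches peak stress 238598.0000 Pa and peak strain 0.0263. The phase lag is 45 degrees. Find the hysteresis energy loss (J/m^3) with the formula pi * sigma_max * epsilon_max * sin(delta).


E_loss = pi * sigma_max * epsilon_max * sin(delta)
delta = 45 deg = 0.7854 rad
sin(delta) = 0.7071
E_loss = pi * 238598.0000 * 0.0263 * 0.7071
E_loss = 13939.8282


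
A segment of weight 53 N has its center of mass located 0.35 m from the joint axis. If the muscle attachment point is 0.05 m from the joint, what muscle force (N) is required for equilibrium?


F_muscle = W * d_load / d_muscle
F_muscle = 53 * 0.35 / 0.05
Numerator = 18.5500
F_muscle = 371.0000


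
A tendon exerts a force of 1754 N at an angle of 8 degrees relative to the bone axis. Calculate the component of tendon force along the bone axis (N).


F_eff = F_tendon * cos(theta)
theta = 8 deg = 0.1396 rad
cos(theta) = 0.9903
F_eff = 1754 * 0.9903
F_eff = 1736.9302


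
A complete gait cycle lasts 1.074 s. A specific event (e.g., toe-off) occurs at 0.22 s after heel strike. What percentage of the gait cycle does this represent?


pct = (event_time / cycle_time) * 100
pct = (0.22 / 1.074) * 100
ratio = 0.2048
pct = 20.4842


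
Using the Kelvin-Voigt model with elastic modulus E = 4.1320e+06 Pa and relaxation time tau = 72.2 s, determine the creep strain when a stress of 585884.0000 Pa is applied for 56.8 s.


epsilon(t) = (sigma/E) * (1 - exp(-t/tau))
sigma/E = 585884.0000 / 4.1320e+06 = 0.1418
exp(-t/tau) = exp(-56.8 / 72.2) = 0.4553
epsilon = 0.1418 * (1 - 0.4553)
epsilon = 0.0772


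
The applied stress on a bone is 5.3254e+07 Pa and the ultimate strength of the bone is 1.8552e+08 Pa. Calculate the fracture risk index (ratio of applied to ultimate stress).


FRI = applied / ultimate
FRI = 5.3254e+07 / 1.8552e+08
FRI = 0.2871


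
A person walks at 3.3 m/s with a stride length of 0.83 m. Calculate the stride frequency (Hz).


f = v / stride_length
f = 3.3 / 0.83
f = 3.9759


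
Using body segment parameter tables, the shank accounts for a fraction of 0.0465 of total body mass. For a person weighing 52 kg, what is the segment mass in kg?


m_segment = body_mass * fraction
m_segment = 52 * 0.0465
m_segment = 2.4180


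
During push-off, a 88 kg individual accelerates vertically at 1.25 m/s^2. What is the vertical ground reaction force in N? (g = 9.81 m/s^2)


GRF = m * (g + a)
GRF = 88 * (9.81 + 1.25)
GRF = 88 * 11.0600
GRF = 973.2800


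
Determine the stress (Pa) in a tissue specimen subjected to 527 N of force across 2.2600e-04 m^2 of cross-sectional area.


stress = F / A
stress = 527 / 2.2600e-04
stress = 2.3319e+06


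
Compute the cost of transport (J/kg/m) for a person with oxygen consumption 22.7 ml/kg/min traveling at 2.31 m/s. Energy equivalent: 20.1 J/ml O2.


Power per kg = VO2 * 20.1 / 60
Power per kg = 22.7 * 20.1 / 60 = 7.6045 W/kg
Cost = power_per_kg / speed
Cost = 7.6045 / 2.31
Cost = 3.2920


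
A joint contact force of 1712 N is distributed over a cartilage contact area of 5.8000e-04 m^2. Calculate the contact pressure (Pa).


P = F / A
P = 1712 / 5.8000e-04
P = 2.9517e+06


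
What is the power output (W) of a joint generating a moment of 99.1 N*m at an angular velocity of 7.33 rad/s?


P = M * omega
P = 99.1 * 7.33
P = 726.4030


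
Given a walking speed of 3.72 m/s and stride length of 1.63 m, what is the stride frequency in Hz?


f = v / stride_length
f = 3.72 / 1.63
f = 2.2822


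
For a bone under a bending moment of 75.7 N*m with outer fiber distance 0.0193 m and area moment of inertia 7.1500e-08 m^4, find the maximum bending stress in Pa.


sigma = M * c / I
sigma = 75.7 * 0.0193 / 7.1500e-08
M * c = 1.4610
sigma = 2.0434e+07


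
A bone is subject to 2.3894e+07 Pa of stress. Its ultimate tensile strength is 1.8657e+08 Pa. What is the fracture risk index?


FRI = applied / ultimate
FRI = 2.3894e+07 / 1.8657e+08
FRI = 0.1281


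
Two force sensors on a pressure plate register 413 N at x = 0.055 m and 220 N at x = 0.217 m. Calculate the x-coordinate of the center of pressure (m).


COP_x = (F1*x1 + F2*x2) / (F1 + F2)
COP_x = (413*0.055 + 220*0.217) / (413 + 220)
Numerator = 70.4550
Denominator = 633
COP_x = 0.1113
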